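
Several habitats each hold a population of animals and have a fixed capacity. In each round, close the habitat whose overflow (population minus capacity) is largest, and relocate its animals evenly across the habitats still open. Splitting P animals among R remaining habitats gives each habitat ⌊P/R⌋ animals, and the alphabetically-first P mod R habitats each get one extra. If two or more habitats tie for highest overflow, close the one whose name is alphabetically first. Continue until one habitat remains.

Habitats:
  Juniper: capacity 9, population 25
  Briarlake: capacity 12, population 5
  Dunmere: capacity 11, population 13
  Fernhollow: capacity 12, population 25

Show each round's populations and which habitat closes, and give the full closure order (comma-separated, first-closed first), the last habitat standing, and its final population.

Closure order: Juniper, Fernhollow, Dunmere
Last habitat: Briarlake with 68 animals

Round 1: Briarlake=5 Dunmere=13 Fernhollow=25 Juniper=25 → close Juniper (overflow 16)
  25÷3 = 8 each, +1 to first 1
Round 2: Briarlake=14 Dunmere=21 Fernhollow=33 → close Fernhollow (overflow 21)
  33÷2 = 16 each, +1 to first 1
Round 3: Briarlake=31 Dunmere=37 → close Dunmere (overflow 26)
  37÷1 = 37 each, +1 to first 0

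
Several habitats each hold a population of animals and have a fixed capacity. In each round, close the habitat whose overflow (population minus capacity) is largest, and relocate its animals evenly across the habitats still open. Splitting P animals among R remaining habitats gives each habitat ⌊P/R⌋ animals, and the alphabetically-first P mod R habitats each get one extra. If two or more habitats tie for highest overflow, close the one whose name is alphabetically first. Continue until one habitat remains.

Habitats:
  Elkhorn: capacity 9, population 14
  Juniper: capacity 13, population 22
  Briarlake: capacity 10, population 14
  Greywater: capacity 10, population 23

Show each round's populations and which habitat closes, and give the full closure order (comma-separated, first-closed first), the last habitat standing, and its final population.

Closure order: Greywater, Juniper, Briarlake
Last habitat: Elkhorn with 73 animals

Round 1: Briarlake=14 Elkhorn=14 Greywater=23 Juniper=22 → close Greywater (overflow 13)
  23÷3 = 7 each, +1 to first 2
Round 2: Briarlake=22 Elkhorn=22 Juniper=29 → close Juniper (overflow 16)
  29÷2 = 14 each, +1 to first 1
Round 3: Briarlake=37 Elkhorn=36 → close Briarlake (overflow 27)
  37÷1 = 37 each, +1 to first 0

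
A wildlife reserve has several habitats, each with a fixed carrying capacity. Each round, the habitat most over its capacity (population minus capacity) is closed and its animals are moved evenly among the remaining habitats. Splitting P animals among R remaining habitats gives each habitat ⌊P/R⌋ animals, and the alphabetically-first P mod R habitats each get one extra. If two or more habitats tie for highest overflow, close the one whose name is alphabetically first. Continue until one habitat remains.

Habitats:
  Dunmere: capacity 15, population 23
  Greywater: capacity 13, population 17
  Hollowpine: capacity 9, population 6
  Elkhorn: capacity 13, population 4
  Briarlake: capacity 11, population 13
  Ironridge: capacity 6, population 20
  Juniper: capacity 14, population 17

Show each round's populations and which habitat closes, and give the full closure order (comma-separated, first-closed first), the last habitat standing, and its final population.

Closure order: Ironridge, Dunmere, Briarlake, Greywater, Juniper, Hollowpine
Last habitat: Elkhorn with 100 animals

Round 1: Briarlake=13 Dunmere=23 Elkhorn=4 Greywater=17 Hollowpine=6 Ironridge=20 Juniper=17 → close Ironridge (overflow 14)
  20÷6 = 3 each, +1 to first 2
Round 2: Briarlake=17 Dunmere=27 Elkhorn=7 Greywater=20 Hollowpine=9 Juniper=20 → close Dunmere (overflow 12)
  27÷5 = 5 each, +1 to first 2
Round 3: Briarlake=23 Elkhorn=13 Greywater=25 Hollowpine=14 Juniper=25 → close Briarlake (overflow 12)
  23÷4 = 5 each, +1 to first 3
Round 4: Elkhorn=19 Greywater=31 Hollowpine=20 Juniper=30 → close Greywater (overflow 18)
  31÷3 = 10 each, +1 to first 1
Round 5: Elkhorn=30 Hollowpine=30 Juniper=40 → close Juniper (overflow 26)
  40÷2 = 20 each, +1 to first 0
Round 6: Elkhorn=50 Hollowpine=50 → close Hollowpine (overflow 41)
  50÷1 = 50 each, +1 to first 0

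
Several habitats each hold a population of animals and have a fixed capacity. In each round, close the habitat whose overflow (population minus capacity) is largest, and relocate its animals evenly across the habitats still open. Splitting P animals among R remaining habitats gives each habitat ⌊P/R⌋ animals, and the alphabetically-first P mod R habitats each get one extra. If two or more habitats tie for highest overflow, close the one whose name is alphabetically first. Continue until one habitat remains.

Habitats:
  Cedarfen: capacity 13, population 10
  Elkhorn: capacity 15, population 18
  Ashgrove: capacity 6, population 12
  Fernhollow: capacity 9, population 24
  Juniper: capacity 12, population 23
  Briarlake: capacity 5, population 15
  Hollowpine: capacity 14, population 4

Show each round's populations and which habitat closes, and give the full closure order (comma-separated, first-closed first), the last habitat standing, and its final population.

Closure order: Fernhollow, Juniper, Briarlake, Ashgrove, Elkhorn, Cedarfen
Last habitat: Hollowpine with 106 animals

Round 1: Ashgrove=12 Briarlake=15 Cedarfen=10 Elkhorn=18 Fernhollow=24 Hollowpine=4 Juniper=23 → close Fernhollow (overflow 15)
  24÷6 = 4 each, +1 to first 0
Round 2: Ashgrove=16 Briarlake=19 Cedarfen=14 Elkhorn=22 Hollowpine=8 Juniper=27 → close Juniper (overflow 15)
  27÷5 = 5 each, +1 to first 2
Round 3: Ashgrove=22 Briarlake=25 Cedarfen=19 Elkhorn=27 Hollowpine=13 → close Briarlake (overflow 20)
  25÷4 = 6 each, +1 to first 1
Round 4: Ashgrove=29 Cedarfen=25 Elkhorn=33 Hollowpine=19 → close Ashgrove (overflow 23)
  29÷3 = 9 each, +1 to first 2
Round 5: Cedarfen=35 Elkhorn=43 Hollowpine=28 → close Elkhorn (overflow 28)
  43÷2 = 21 each, +1 to first 1
Round 6: Cedarfen=57 Hollowpine=49 → close Cedarfen (overflow 44)
  57÷1 = 57 each, +1 to first 0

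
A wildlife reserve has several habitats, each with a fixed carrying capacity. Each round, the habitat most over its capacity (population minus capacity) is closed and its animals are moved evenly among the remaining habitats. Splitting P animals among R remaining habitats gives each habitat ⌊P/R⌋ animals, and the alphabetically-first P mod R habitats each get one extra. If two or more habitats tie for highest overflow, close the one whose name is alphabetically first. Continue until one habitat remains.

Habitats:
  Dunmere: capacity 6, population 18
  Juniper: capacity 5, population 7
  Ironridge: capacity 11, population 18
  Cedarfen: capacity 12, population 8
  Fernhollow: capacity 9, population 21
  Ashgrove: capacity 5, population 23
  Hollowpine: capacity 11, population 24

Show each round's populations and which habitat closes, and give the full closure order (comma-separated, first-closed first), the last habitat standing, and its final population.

Closure order: Ashgrove, Hollowpine, Dunmere, Fernhollow, Ironridge, Juniper
Last habitat: Cedarfen with 119 animals

Round 1: Ashgrove=23 Cedarfen=8 Dunmere=18 Fernhollow=21 Hollowpine=24 Ironridge=18 Juniper=7 → close Ashgrove (overflow 18)
  23÷6 = 3 each, +1 to first 5
Round 2: Cedarfen=12 Dunmere=22 Fernhollow=25 Hollowpine=28 Ironridge=22 Juniper=10 → close Hollowpine (overflow 17)
  28÷5 = 5 each, +1 to first 3
Round 3: Cedarfen=18 Dunmere=28 Fernhollow=31 Ironridge=27 Juniper=15 → close Dunmere (overflow 22)
  28÷4 = 7 each, +1 to first 0
Round 4: Cedarfen=25 Fernhollow=38 Ironridge=34 Juniper=22 → close Fernhollow (overflow 29)
  38÷3 = 12 each, +1 to first 2
Round 5: Cedarfen=38 Ironridge=47 Juniper=34 → close Ironridge (overflow 36)
  47÷2 = 23 each, +1 to first 1
Round 6: Cedarfen=62 Juniper=57 → close Juniper (overflow 52)
  57÷1 = 57 each, +1 to first 0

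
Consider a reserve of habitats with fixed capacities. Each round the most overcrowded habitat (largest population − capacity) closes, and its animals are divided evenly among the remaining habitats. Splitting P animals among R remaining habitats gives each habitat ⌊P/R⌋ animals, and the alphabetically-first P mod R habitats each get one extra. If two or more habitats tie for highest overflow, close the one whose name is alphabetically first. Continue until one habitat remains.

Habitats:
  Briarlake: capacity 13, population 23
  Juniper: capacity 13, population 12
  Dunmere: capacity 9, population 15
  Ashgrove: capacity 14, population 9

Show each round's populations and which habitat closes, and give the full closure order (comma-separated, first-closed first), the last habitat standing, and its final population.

Closure order: Briarlake, Dunmere, Juniper
Last habitat: Ashgrove with 59 animals

Round 1: Ashgrove=9 Briarlake=23 Dunmere=15 Juniper=12 → close Briarlake (overflow 10)
  23÷3 = 7 each, +1 to first 2
Round 2: Ashgrove=17 Dunmere=23 Juniper=19 → close Dunmere (overflow 14)
  23÷2 = 11 each, +1 to first 1
Round 3: Ashgrove=29 Juniper=30 → close Juniper (overflow 17)
  30÷1 = 30 each, +1 to first 0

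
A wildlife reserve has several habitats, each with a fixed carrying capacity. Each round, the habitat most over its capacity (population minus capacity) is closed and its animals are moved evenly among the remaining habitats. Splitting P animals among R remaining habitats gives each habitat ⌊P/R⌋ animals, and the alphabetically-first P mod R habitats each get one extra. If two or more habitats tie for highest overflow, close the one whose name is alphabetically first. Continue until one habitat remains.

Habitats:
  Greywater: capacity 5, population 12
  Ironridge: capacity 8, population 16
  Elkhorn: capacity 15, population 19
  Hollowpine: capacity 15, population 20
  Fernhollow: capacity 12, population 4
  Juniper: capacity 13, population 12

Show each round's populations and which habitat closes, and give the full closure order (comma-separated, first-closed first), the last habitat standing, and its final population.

Round 1: Elkhorn=19 Fernhollow=4 Greywater=12 Hollowpine=20 Ironridge=16 Juniper=12 → close Ironridge (overflow 8)
  16÷5 = 3 each, +1 to first 1
Round 2: Elkhorn=23 Fernhollow=7 Greywater=15 Hollowpine=23 Juniper=15 → close Greywater (overflow 10)
  15÷4 = 3 each, +1 to first 3
Round 3: Elkhorn=27 Fernhollow=11 Hollowpine=27 Juniper=18 → close Elkhorn (overflow 12)
  27÷3 = 9 each, +1 to first 0
Round 4: Fernhollow=20 Hollowpine=36 Juniper=27 → close Hollowpine (overflow 21)
  36÷2 = 18 each, +1 to first 0
Round 5: Fernhollow=38 Juniper=45 → close Juniper (overflow 32)
  45÷1 = 45 each, +1 to first 0

Closure order: Ironridge, Greywater, Elkhorn, Hollowpine, Juniper
Last habitat: Fernhollow with 83 animals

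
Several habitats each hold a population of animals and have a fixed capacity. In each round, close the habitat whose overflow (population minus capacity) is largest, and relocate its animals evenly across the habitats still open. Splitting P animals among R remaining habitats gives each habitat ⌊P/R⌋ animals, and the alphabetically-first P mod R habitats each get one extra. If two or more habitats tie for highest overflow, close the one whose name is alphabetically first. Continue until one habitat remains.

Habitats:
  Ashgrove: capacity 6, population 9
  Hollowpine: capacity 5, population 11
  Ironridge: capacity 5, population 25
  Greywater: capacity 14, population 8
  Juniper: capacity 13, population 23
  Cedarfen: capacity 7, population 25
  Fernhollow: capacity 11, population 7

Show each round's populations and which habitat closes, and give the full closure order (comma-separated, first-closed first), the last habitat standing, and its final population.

Round 1: Ashgrove=9 Cedarfen=25 Fernhollow=7 Greywater=8 Hollowpine=11 Ironridge=25 Juniper=23 → close Ironridge (overflow 20)
  25÷6 = 4 each, +1 to first 1
Round 2: Ashgrove=14 Cedarfen=29 Fernhollow=11 Greywater=12 Hollowpine=15 Juniper=27 → close Cedarfen (overflow 22)
  29÷5 = 5 each, +1 to first 4
Round 3: Ashgrove=20 Fernhollow=17 Greywater=18 Hollowpine=21 Juniper=32 → close Juniper (overflow 19)
  32÷4 = 8 each, +1 to first 0
Round 4: Ashgrove=28 Fernhollow=25 Greywater=26 Hollowpine=29 → close Hollowpine (overflow 24)
  29÷3 = 9 each, +1 to first 2
Round 5: Ashgrove=38 Fernhollow=35 Greywater=35 → close Ashgrove (overflow 32)
  38÷2 = 19 each, +1 to first 0
Round 6: Fernhollow=54 Greywater=54 → close Fernhollow (overflow 43)
  54÷1 = 54 each, +1 to first 0

Closure order: Ironridge, Cedarfen, Juniper, Hollowpine, Ashgrove, Fernhollow
Last habitat: Greywater with 108 animals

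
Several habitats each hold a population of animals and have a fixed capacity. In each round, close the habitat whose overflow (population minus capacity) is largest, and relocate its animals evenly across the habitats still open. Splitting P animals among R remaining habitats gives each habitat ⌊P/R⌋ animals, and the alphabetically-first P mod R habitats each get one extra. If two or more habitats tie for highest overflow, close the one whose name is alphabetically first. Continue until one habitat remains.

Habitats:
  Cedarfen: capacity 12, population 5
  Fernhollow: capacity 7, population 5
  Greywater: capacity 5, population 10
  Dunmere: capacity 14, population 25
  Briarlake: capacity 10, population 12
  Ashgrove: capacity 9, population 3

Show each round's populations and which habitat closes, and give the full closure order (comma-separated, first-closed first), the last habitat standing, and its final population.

Closure order: Dunmere, Greywater, Briarlake, Fernhollow, Ashgrove
Last habitat: Cedarfen with 60 animals

Round 1: Ashgrove=3 Briarlake=12 Cedarfen=5 Dunmere=25 Fernhollow=5 Greywater=10 → close Dunmere (overflow 11)
  25÷5 = 5 each, +1 to first 0
Round 2: Ashgrove=8 Briarlake=17 Cedarfen=10 Fernhollow=10 Greywater=15 → close Greywater (overflow 10)
  15÷4 = 3 each, +1 to first 3
Round 3: Ashgrove=12 Briarlake=21 Cedarfen=14 Fernhollow=13 → close Briarlake (overflow 11)
  21÷3 = 7 each, +1 to first 0
Round 4: Ashgrove=19 Cedarfen=21 Fernhollow=20 → close Fernhollow (overflow 13)
  20÷2 = 10 each, +1 to first 0
Round 5: Ashgrove=29 Cedarfen=31 → close Ashgrove (overflow 20)
  29÷1 = 29 each, +1 to first 0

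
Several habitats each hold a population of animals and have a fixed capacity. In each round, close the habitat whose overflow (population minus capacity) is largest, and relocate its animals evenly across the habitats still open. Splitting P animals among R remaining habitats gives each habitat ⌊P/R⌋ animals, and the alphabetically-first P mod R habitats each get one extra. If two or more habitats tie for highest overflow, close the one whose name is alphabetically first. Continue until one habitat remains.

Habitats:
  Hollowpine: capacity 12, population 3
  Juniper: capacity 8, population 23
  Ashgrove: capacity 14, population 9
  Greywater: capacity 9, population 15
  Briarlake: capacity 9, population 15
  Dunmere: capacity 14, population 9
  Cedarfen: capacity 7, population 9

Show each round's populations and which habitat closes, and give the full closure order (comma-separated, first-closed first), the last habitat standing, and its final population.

Round 1: Ashgrove=9 Briarlake=15 Cedarfen=9 Dunmere=9 Greywater=15 Hollowpine=3 Juniper=23 → close Juniper (overflow 15)
  23÷6 = 3 each, +1 to first 5
Round 2: Ashgrove=13 Briarlake=19 Cedarfen=13 Dunmere=13 Greywater=19 Hollowpine=6 → close Briarlake (overflow 10)
  19÷5 = 3 each, +1 to first 4
Round 3: Ashgrove=17 Cedarfen=17 Dunmere=17 Greywater=23 Hollowpine=9 → close Greywater (overflow 14)
  23÷4 = 5 each, +1 to first 3
Round 4: Ashgrove=23 Cedarfen=23 Dunmere=23 Hollowpine=14 → close Cedarfen (overflow 16)
  23÷3 = 7 each, +1 to first 2
Round 5: Ashgrove=31 Dunmere=31 Hollowpine=21 → close Ashgrove (overflow 17)
  31÷2 = 15 each, +1 to first 1
Round 6: Dunmere=47 Hollowpine=36 → close Dunmere (overflow 33)
  47÷1 = 47 each, +1 to first 0

Closure order: Juniper, Briarlake, Greywater, Cedarfen, Ashgrove, Dunmere
Last habitat: Hollowpine with 83 animals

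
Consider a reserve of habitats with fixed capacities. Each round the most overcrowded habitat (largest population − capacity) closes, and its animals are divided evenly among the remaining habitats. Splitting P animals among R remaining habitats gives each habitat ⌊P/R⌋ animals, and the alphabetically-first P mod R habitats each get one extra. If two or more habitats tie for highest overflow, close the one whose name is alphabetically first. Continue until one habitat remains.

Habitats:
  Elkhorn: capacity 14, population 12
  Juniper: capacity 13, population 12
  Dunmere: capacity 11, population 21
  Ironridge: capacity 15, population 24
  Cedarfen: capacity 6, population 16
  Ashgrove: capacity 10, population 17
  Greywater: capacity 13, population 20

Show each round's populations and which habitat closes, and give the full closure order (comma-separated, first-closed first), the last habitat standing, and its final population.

Closure order: Cedarfen, Dunmere, Ironridge, Ashgrove, Greywater, Elkhorn
Last habitat: Juniper with 122 animals

Round 1: Ashgrove=17 Cedarfen=16 Dunmere=21 Elkhorn=12 Greywater=20 Ironridge=24 Juniper=12 → close Cedarfen (overflow 10)
  16÷6 = 2 each, +1 to first 4
Round 2: Ashgrove=20 Dunmere=24 Elkhorn=15 Greywater=23 Ironridge=26 Juniper=14 → close Dunmere (overflow 13)
  24÷5 = 4 each, +1 to first 4
Round 3: Ashgrove=25 Elkhorn=20 Greywater=28 Ironridge=31 Juniper=18 → close Ironridge (overflow 16)
  31÷4 = 7 each, +1 to first 3
Round 4: Ashgrove=33 Elkhorn=28 Greywater=36 Juniper=25 → close Ashgrove (overflow 23)
  33÷3 = 11 each, +1 to first 0
Round 5: Elkhorn=39 Greywater=47 Juniper=36 → close Greywater (overflow 34)
  47÷2 = 23 each, +1 to first 1
Round 6: Elkhorn=63 Juniper=59 → close Elkhorn (overflow 49)
  63÷1 = 63 each, +1 to first 0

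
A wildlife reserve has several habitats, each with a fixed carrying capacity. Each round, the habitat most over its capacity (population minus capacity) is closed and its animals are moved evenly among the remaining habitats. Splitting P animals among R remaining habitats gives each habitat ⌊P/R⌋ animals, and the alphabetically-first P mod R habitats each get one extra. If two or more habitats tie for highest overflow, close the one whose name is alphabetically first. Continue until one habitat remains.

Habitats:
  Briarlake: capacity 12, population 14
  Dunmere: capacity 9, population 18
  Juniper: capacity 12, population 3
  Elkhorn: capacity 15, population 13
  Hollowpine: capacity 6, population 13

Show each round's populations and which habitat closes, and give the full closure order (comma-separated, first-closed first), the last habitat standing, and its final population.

Closure order: Dunmere, Hollowpine, Briarlake, Elkhorn
Last habitat: Juniper with 61 animals

Round 1: Briarlake=14 Dunmere=18 Elkhorn=13 Hollowpine=13 Juniper=3 → close Dunmere (overflow 9)
  18÷4 = 4 each, +1 to first 2
Round 2: Briarlake=19 Elkhorn=18 Hollowpine=17 Juniper=7 → close Hollowpine (overflow 11)
  17÷3 = 5 each, +1 to first 2
Round 3: Briarlake=25 Elkhorn=24 Juniper=12 → close Briarlake (overflow 13)
  25÷2 = 12 each, +1 to first 1
Round 4: Elkhorn=37 Juniper=24 → close Elkhorn (overflow 22)
  37÷1 = 37 each, +1 to first 0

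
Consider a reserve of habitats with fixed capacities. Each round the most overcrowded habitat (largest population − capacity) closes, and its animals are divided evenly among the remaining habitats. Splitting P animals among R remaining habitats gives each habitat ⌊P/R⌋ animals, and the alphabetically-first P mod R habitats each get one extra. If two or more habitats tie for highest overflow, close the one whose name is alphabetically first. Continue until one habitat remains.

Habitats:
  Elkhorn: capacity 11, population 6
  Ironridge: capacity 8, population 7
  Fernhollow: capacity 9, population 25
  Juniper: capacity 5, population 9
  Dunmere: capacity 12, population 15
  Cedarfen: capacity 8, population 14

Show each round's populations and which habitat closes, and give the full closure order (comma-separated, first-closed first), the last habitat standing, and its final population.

Round 1: Cedarfen=14 Dunmere=15 Elkhorn=6 Fernhollow=25 Ironridge=7 Juniper=9 → close Fernhollow (overflow 16)
  25÷5 = 5 each, +1 to first 0
Round 2: Cedarfen=19 Dunmere=20 Elkhorn=11 Ironridge=12 Juniper=14 → close Cedarfen (overflow 11)
  19÷4 = 4 each, +1 to first 3
Round 3: Dunmere=25 Elkhorn=16 Ironridge=17 Juniper=18 → close Dunmere (overflow 13)
  25÷3 = 8 each, +1 to first 1
Round 4: Elkhorn=25 Ironridge=25 Juniper=26 → close Juniper (overflow 21)
  26÷2 = 13 each, +1 to first 0
Round 5: Elkhorn=38 Ironridge=38 → close Ironridge (overflow 30)
  38÷1 = 38 each, +1 to first 0

Closure order: Fernhollow, Cedarfen, Dunmere, Juniper, Ironridge
Last habitat: Elkhorn with 76 animals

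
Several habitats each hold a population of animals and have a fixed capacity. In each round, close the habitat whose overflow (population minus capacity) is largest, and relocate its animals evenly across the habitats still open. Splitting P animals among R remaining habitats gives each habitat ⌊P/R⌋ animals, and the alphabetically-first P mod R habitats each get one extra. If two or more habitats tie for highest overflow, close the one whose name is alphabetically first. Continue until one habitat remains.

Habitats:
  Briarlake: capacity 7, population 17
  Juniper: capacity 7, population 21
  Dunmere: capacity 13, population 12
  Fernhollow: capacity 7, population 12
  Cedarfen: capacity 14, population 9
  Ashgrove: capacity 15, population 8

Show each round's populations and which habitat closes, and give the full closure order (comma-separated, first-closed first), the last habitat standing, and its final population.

Round 1: Ashgrove=8 Briarlake=17 Cedarfen=9 Dunmere=12 Fernhollow=12 Juniper=21 → close Juniper (overflow 14)
  21÷5 = 4 each, +1 to first 1
Round 2: Ashgrove=13 Briarlake=21 Cedarfen=13 Dunmere=16 Fernhollow=16 → close Briarlake (overflow 14)
  21÷4 = 5 each, +1 to first 1
Round 3: Ashgrove=19 Cedarfen=18 Dunmere=21 Fernhollow=21 → close Fernhollow (overflow 14)
  21÷3 = 7 each, +1 to first 0
Round 4: Ashgrove=26 Cedarfen=25 Dunmere=28 → close Dunmere (overflow 15)
  28÷2 = 14 each, +1 to first 0
Round 5: Ashgrove=40 Cedarfen=39 → close Ashgrove (overflow 25)
  40÷1 = 40 each, +1 to first 0

Closure order: Juniper, Briarlake, Fernhollow, Dunmere, Ashgrove
Last habitat: Cedarfen with 79 animals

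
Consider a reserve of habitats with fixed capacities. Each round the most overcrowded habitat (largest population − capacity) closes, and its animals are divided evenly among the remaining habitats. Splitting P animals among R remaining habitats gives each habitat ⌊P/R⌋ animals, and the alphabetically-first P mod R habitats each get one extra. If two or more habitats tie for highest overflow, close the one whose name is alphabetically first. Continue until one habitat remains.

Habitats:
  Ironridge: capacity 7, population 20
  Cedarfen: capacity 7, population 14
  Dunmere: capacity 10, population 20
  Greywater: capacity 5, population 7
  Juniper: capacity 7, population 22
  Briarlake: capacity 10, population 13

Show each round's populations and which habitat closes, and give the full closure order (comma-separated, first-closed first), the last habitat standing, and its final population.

Round 1: Briarlake=13 Cedarfen=14 Dunmere=20 Greywater=7 Ironridge=20 Juniper=22 → close Juniper (overflow 15)
  22÷5 = 4 each, +1 to first 2
Round 2: Briarlake=18 Cedarfen=19 Dunmere=24 Greywater=11 Ironridge=24 → close Ironridge (overflow 17)
  24÷4 = 6 each, +1 to first 0
Round 3: Briarlake=24 Cedarfen=25 Dunmere=30 Greywater=17 → close Dunmere (overflow 20)
  30÷3 = 10 each, +1 to first 0
Round 4: Briarlake=34 Cedarfen=35 Greywater=27 → close Cedarfen (overflow 28)
  35÷2 = 17 each, +1 to first 1
Round 5: Briarlake=52 Greywater=44 → close Briarlake (overflow 42)
  52÷1 = 52 each, +1 to first 0

Closure order: Juniper, Ironridge, Dunmere, Cedarfen, Briarlake
Last habitat: Greywater with 96 animals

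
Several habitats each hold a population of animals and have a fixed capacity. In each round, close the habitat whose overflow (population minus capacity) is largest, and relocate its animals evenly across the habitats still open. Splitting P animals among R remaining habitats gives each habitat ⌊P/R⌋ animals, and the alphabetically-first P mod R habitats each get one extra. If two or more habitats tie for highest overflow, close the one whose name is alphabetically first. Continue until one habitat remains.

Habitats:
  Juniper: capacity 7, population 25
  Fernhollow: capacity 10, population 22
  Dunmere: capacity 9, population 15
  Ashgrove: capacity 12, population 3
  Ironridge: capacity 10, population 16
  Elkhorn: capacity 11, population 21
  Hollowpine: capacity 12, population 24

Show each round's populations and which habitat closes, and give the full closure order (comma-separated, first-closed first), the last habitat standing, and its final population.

Round 1: Ashgrove=3 Dunmere=15 Elkhorn=21 Fernhollow=22 Hollowpine=24 Ironridge=16 Juniper=25 → close Juniper (overflow 18)
  25÷6 = 4 each, +1 to first 1
Round 2: Ashgrove=8 Dunmere=19 Elkhorn=25 Fernhollow=26 Hollowpine=28 Ironridge=20 → close Fernhollow (overflow 16)
  26÷5 = 5 each, +1 to first 1
Round 3: Ashgrove=14 Dunmere=24 Elkhorn=30 Hollowpine=33 Ironridge=25 → close Hollowpine (overflow 21)
  33÷4 = 8 each, +1 to first 1
Round 4: Ashgrove=23 Dunmere=32 Elkhorn=38 Ironridge=33 → close Elkhorn (overflow 27)
  38÷3 = 12 each, +1 to first 2
Round 5: Ashgrove=36 Dunmere=45 Ironridge=45 → close Dunmere (overflow 36)
  45÷2 = 22 each, +1 to first 1
Round 6: Ashgrove=59 Ironridge=67 → close Ironridge (overflow 57)
  67÷1 = 67 each, +1 to first 0

Closure order: Juniper, Fernhollow, Hollowpine, Elkhorn, Dunmere, Ironridge
Last habitat: Ashgrove with 126 animals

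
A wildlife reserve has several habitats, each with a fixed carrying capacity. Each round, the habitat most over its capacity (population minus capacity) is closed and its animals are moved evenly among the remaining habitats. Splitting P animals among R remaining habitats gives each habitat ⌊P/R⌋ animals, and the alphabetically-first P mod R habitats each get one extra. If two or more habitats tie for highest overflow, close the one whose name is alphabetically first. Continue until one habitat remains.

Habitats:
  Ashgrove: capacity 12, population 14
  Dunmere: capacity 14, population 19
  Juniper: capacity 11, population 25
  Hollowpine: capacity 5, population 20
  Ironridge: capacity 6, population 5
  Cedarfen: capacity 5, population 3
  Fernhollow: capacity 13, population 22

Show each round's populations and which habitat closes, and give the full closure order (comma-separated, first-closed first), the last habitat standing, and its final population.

Closure order: Hollowpine, Juniper, Fernhollow, Dunmere, Ashgrove, Cedarfen
Last habitat: Ironridge with 108 animals

Round 1: Ashgrove=14 Cedarfen=3 Dunmere=19 Fernhollow=22 Hollowpine=20 Ironridge=5 Juniper=25 → close Hollowpine (overflow 15)
  20÷6 = 3 each, +1 to first 2
Round 2: Ashgrove=18 Cedarfen=7 Dunmere=22 Fernhollow=25 Ironridge=8 Juniper=28 → close Juniper (overflow 17)
  28÷5 = 5 each, +1 to first 3
Round 3: Ashgrove=24 Cedarfen=13 Dunmere=28 Fernhollow=30 Ironridge=13 → close Fernhollow (overflow 17)
  30÷4 = 7 each, +1 to first 2
Round 4: Ashgrove=32 Cedarfen=21 Dunmere=35 Ironridge=20 → close Dunmere (overflow 21)
  35÷3 = 11 each, +1 to first 2
Round 5: Ashgrove=44 Cedarfen=33 Ironridge=31 → close Ashgrove (overflow 32)
  44÷2 = 22 each, +1 to first 0
Round 6: Cedarfen=55 Ironridge=53 → close Cedarfen (overflow 50)
  55÷1 = 55 each, +1 to first 0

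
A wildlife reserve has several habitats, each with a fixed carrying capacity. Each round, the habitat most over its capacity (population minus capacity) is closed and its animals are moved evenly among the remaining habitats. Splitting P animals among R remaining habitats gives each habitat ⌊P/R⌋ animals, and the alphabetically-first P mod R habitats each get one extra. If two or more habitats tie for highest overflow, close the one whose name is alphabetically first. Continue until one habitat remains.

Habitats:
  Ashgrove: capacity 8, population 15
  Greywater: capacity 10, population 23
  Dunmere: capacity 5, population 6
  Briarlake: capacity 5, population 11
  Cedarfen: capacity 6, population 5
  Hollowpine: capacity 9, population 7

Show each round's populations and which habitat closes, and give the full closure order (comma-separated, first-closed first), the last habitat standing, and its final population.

Round 1: Ashgrove=15 Briarlake=11 Cedarfen=5 Dunmere=6 Greywater=23 Hollowpine=7 → close Greywater (overflow 13)
  23÷5 = 4 each, +1 to first 3
Round 2: Ashgrove=20 Briarlake=16 Cedarfen=10 Dunmere=10 Hollowpine=11 → close Ashgrove (overflow 12)
  20÷4 = 5 each, +1 to first 0
Round 3: Briarlake=21 Cedarfen=15 Dunmere=15 Hollowpine=16 → close Briarlake (overflow 16)
  21÷3 = 7 each, +1 to first 0
Round 4: Cedarfen=22 Dunmere=22 Hollowpine=23 → close Dunmere (overflow 17)
  22÷2 = 11 each, +1 to first 0
Round 5: Cedarfen=33 Hollowpine=34 → close Cedarfen (overflow 27)
  33÷1 = 33 each, +1 to first 0

Closure order: Greywater, Ashgrove, Briarlake, Dunmere, Cedarfen
Last habitat: Hollowpine with 67 animals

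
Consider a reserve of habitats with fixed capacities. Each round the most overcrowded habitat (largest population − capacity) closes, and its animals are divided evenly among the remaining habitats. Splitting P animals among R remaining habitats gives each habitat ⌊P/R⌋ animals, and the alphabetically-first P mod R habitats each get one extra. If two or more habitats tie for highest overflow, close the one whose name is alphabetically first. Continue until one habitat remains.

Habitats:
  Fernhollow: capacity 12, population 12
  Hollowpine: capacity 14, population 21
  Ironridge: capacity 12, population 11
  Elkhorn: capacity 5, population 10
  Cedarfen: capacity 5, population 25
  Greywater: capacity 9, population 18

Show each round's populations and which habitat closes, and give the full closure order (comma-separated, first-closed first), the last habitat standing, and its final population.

Round 1: Cedarfen=25 Elkhorn=10 Fernhollow=12 Greywater=18 Hollowpine=21 Ironridge=11 → close Cedarfen (overflow 20)
  25÷5 = 5 each, +1 to first 0
Round 2: Elkhorn=15 Fernhollow=17 Greywater=23 Hollowpine=26 Ironridge=16 → close Greywater (overflow 14)
  23÷4 = 5 each, +1 to first 3
Round 3: Elkhorn=21 Fernhollow=23 Hollowpine=32 Ironridge=21 → close Hollowpine (overflow 18)
  32÷3 = 10 each, +1 to first 2
Round 4: Elkhorn=32 Fernhollow=34 Ironridge=31 → close Elkhorn (overflow 27)
  32÷2 = 16 each, +1 to first 0
Round 5: Fernhollow=50 Ironridge=47 → close Fernhollow (overflow 38)
  50÷1 = 50 each, +1 to first 0

Closure order: Cedarfen, Greywater, Hollowpine, Elkhorn, Fernhollow
Last habitat: Ironridge with 97 animals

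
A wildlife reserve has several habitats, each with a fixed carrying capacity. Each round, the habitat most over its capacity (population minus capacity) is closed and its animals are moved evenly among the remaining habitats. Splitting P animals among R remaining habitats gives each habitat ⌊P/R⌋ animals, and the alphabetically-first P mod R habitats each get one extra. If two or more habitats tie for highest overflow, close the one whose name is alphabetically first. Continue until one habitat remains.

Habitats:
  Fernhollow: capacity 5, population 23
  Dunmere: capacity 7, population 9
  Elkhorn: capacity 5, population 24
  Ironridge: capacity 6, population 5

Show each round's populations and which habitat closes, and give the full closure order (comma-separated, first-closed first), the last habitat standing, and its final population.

Round 1: Dunmere=9 Elkhorn=24 Fernhollow=23 Ironridge=5 → close Elkhorn (overflow 19)
  24÷3 = 8 each, +1 to first 0
Round 2: Dunmere=17 Fernhollow=31 Ironridge=13 → close Fernhollow (overflow 26)
  31÷2 = 15 each, +1 to first 1
Round 3: Dunmere=33 Ironridge=28 → close Dunmere (overflow 26)
  33÷1 = 33 each, +1 to first 0

Closure order: Elkhorn, Fernhollow, Dunmere
Last habitat: Ironridge with 61 animals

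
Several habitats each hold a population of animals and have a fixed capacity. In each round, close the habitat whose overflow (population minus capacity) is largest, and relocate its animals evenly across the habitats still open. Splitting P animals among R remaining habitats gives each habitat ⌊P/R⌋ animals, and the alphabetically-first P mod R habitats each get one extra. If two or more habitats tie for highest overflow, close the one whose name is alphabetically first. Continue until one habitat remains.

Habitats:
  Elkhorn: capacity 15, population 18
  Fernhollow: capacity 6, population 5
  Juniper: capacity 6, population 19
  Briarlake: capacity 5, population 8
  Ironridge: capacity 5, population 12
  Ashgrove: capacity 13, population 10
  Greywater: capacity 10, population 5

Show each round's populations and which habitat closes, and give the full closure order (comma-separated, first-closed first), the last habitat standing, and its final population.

Closure order: Juniper, Ironridge, Briarlake, Elkhorn, Ashgrove, Fernhollow
Last habitat: Greywater with 77 animals

Round 1: Ashgrove=10 Briarlake=8 Elkhorn=18 Fernhollow=5 Greywater=5 Ironridge=12 Juniper=19 → close Juniper (overflow 13)
  19÷6 = 3 each, +1 to first 1
Round 2: Ashgrove=14 Briarlake=11 Elkhorn=21 Fernhollow=8 Greywater=8 Ironridge=15 → close Ironridge (overflow 10)
  15÷5 = 3 each, +1 to first 0
Round 3: Ashgrove=17 Briarlake=14 Elkhorn=24 Fernhollow=11 Greywater=11 → close Briarlake (overflow 9)
  14÷4 = 3 each, +1 to first 2
Round 4: Ashgrove=21 Elkhorn=28 Fernhollow=14 Greywater=14 → close Elkhorn (overflow 13)
  28÷3 = 9 each, +1 to first 1
Round 5: Ashgrove=31 Fernhollow=23 Greywater=23 → close Ashgrove (overflow 18)
  31÷2 = 15 each, +1 to first 1
Round 6: Fernhollow=39 Greywater=38 → close Fernhollow (overflow 33)
  39÷1 = 39 each, +1 to first 0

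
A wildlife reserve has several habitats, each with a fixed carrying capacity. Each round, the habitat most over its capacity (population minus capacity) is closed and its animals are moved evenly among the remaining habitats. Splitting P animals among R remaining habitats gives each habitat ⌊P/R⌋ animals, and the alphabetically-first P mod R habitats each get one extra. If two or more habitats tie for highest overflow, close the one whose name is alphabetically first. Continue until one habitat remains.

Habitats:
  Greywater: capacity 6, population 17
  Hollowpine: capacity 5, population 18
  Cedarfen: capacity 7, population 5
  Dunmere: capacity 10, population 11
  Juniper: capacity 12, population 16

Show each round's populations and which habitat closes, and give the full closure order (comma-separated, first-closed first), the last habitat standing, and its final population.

Round 1: Cedarfen=5 Dunmere=11 Greywater=17 Hollowpine=18 Juniper=16 → close Hollowpine (overflow 13)
  18÷4 = 4 each, +1 to first 2
Round 2: Cedarfen=10 Dunmere=16 Greywater=21 Juniper=20 → close Greywater (overflow 15)
  21÷3 = 7 each, +1 to first 0
Round 3: Cedarfen=17 Dunmere=23 Juniper=27 → close Juniper (overflow 15)
  27÷2 = 13 each, +1 to first 1
Round 4: Cedarfen=31 Dunmere=36 → close Dunmere (overflow 26)
  36÷1 = 36 each, +1 to first 0

Closure order: Hollowpine, Greywater, Juniper, Dunmere
Last habitat: Cedarfen with 67 animals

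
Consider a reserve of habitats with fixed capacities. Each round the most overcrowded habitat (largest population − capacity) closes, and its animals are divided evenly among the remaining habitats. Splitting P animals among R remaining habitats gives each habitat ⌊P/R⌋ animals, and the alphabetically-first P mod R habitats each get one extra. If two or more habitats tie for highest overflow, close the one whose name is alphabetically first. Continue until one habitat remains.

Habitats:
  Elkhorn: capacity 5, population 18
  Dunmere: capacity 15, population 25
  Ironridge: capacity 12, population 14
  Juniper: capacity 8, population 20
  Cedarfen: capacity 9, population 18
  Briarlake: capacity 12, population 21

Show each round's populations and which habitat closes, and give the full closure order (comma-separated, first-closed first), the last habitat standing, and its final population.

Round 1: Briarlake=21 Cedarfen=18 Dunmere=25 Elkhorn=18 Ironridge=14 Juniper=20 → close Elkhorn (overflow 13)
  18÷5 = 3 each, +1 to first 3
Round 2: Briarlake=25 Cedarfen=22 Dunmere=29 Ironridge=17 Juniper=23 → close Juniper (overflow 15)
  23÷4 = 5 each, +1 to first 3
Round 3: Briarlake=31 Cedarfen=28 Dunmere=35 Ironridge=22 → close Dunmere (overflow 20)
  35÷3 = 11 each, +1 to first 2
Round 4: Briarlake=43 Cedarfen=40 Ironridge=33 → close Briarlake (overflow 31)
  43÷2 = 21 each, +1 to first 1
Round 5: Cedarfen=62 Ironridge=54 → close Cedarfen (overflow 53)
  62÷1 = 62 each, +1 to first 0

Closure order: Elkhorn, Juniper, Dunmere, Briarlake, Cedarfen
Last habitat: Ironridge with 116 animals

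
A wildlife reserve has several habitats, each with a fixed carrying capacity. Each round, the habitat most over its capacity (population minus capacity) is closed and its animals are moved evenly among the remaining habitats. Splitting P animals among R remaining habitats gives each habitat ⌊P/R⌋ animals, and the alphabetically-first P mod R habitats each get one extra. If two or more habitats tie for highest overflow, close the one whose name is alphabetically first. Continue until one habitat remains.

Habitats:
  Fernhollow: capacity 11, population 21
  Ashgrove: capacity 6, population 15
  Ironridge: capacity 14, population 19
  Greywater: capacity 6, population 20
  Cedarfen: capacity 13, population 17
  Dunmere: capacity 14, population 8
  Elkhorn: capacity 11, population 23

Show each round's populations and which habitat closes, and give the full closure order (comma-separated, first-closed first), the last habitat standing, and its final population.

Round 1: Ashgrove=15 Cedarfen=17 Dunmere=8 Elkhorn=23 Fernhollow=21 Greywater=20 Ironridge=19 → close Greywater (overflow 14)
  20÷6 = 3 each, +1 to first 2
Round 2: Ashgrove=19 Cedarfen=21 Dunmere=11 Elkhorn=26 Fernhollow=24 Ironridge=22 → close Elkhorn (overflow 15)
  26÷5 = 5 each, +1 to first 1
Round 3: Ashgrove=25 Cedarfen=26 Dunmere=16 Fernhollow=29 Ironridge=27 → close Ashgrove (overflow 19)
  25÷4 = 6 each, +1 to first 1
Round 4: Cedarfen=33 Dunmere=22 Fernhollow=35 Ironridge=33 → close Fernhollow (overflow 24)
  35÷3 = 11 each, +1 to first 2
Round 5: Cedarfen=45 Dunmere=34 Ironridge=44 → close Cedarfen (overflow 32)
  45÷2 = 22 each, +1 to first 1
Round 6: Dunmere=57 Ironridge=66 → close Ironridge (overflow 52)
  66÷1 = 66 each, +1 to first 0

Closure order: Greywater, Elkhorn, Ashgrove, Fernhollow, Cedarfen, Ironridge
Last habitat: Dunmere with 123 animals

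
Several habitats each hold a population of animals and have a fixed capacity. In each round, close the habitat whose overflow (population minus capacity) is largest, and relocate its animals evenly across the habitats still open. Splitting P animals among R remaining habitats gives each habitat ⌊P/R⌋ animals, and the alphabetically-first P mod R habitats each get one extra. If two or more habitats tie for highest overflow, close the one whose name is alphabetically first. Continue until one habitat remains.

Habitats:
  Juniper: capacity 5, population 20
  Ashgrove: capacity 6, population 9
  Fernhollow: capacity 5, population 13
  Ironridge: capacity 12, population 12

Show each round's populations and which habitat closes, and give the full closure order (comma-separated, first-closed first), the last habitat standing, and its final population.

Closure order: Juniper, Fernhollow, Ashgrove
Last habitat: Ironridge with 54 animals

Round 1: Ashgrove=9 Fernhollow=13 Ironridge=12 Juniper=20 → close Juniper (overflow 15)
  20÷3 = 6 each, +1 to first 2
Round 2: Ashgrove=16 Fernhollow=20 Ironridge=18 → close Fernhollow (overflow 15)
  20÷2 = 10 each, +1 to first 0
Round 3: Ashgrove=26 Ironridge=28 → close Ashgrove (overflow 20)
  26÷1 = 26 each, +1 to first 0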